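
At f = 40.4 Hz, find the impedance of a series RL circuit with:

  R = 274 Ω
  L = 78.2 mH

Step 1 — Angular frequency: ω = 2π·f = 2π·40.4 = 253.8 rad/s.
Step 2 — Component impedances:
  R: Z = R = 274 Ω
  L: Z = jωL = j·253.8·0.0782 = 0 + j19.85 Ω
Step 3 — Series combination: Z_total = R + L = 274 + j19.85 Ω = 274.7∠4.1° Ω.

Z = 274 + j19.85 Ω = 274.7∠4.1° Ω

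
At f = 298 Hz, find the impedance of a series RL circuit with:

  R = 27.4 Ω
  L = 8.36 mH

Step 1 — Angular frequency: ω = 2π·f = 2π·298 = 1872 rad/s.
Step 2 — Component impedances:
  R: Z = R = 27.4 Ω
  L: Z = jωL = j·1872·0.00836 = 0 + j15.65 Ω
Step 3 — Series combination: Z_total = R + L = 27.4 + j15.65 Ω = 31.56∠29.7° Ω.

Z = 27.4 + j15.65 Ω = 31.56∠29.7° Ω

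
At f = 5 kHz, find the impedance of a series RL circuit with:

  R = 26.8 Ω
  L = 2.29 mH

Step 1 — Angular frequency: ω = 2π·f = 2π·5000 = 3.142e+04 rad/s.
Step 2 — Component impedances:
  R: Z = R = 26.8 Ω
  L: Z = jωL = j·3.142e+04·0.00229 = 0 + j71.94 Ω
Step 3 — Series combination: Z_total = R + L = 26.8 + j71.94 Ω = 76.77∠69.6° Ω.

Z = 26.8 + j71.94 Ω = 76.77∠69.6° Ω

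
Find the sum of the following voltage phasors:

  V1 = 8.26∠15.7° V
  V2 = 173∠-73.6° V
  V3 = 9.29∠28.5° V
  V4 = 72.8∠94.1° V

Step 1 — Convert each phasor to rectangular form:
  V1 = 8.26·(cos(15.7°) + j·sin(15.7°)) = 7.952 + j2.235 V
  V2 = 173·(cos(-73.6°) + j·sin(-73.6°)) = 48.85 - j166 V
  V3 = 9.29·(cos(28.5°) + j·sin(28.5°)) = 8.164 + j4.433 V
  V4 = 72.8·(cos(94.1°) + j·sin(94.1°)) = -5.205 + j72.61 V
Step 2 — Sum components: V_total = 59.76 - j86.68 V.
Step 3 — Convert to polar: |V_total| = 105.3 V, ∠V_total = -55.4°.

V_total = 105.3∠-55.4° V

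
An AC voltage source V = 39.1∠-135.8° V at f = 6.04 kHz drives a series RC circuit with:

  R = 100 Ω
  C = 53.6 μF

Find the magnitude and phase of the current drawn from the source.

Step 1 — Angular frequency: ω = 2π·f = 2π·6040 = 3.795e+04 rad/s.
Step 2 — Component impedances:
  R: Z = R = 100 Ω
  C: Z = 1/(jωC) = -j/(ω·C) = 0 - j0.4916 Ω
Step 3 — Series combination: Z_total = R + C = 100 - j0.4916 Ω = 100∠-0.3° Ω.
Step 4 — Source phasor: V = 39.1∠-135.8° V = -28.03 - j27.26 V.
Step 5 — Ohm's law: I = V / Z_total = (-28.03 - j27.26) / (100 - j0.4916) = -0.279 - j0.274 A.
Step 6 — Convert to polar: |I| = 0.391 A, ∠I = -135.5°.

I = 0.391∠-135.5° A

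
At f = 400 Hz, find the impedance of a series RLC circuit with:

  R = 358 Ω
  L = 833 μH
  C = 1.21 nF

Step 1 — Angular frequency: ω = 2π·f = 2π·400 = 2513 rad/s.
Step 2 — Component impedances:
  R: Z = R = 358 Ω
  L: Z = jωL = j·2513·0.000833 = 0 + j2.094 Ω
  C: Z = 1/(jωC) = -j/(ω·C) = 0 - j3.288e+05 Ω
Step 3 — Series combination: Z_total = R + L + C = 358 - j3.288e+05 Ω = 3.288e+05∠-89.9° Ω.

Z = 358 - j3.288e+05 Ω = 3.288e+05∠-89.9° Ω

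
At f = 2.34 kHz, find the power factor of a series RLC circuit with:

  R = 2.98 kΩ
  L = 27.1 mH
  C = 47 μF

Step 1 — Angular frequency: ω = 2π·f = 2π·2340 = 1.47e+04 rad/s.
Step 2 — Component impedances:
  R: Z = R = 2980 Ω
  L: Z = jωL = j·1.47e+04·0.0271 = 0 + j398.4 Ω
  C: Z = 1/(jωC) = -j/(ω·C) = 0 - j1.447 Ω
Step 3 — Series combination: Z_total = R + L + C = 2980 + j397 Ω = 3006∠7.6° Ω.
Step 4 — Power factor: PF = cos(φ) = Re(Z)/|Z| = 2980/3006.33 = 0.9912.
Step 5 — Type: Im(Z) = 397 ⇒ lagging (phase φ = 7.6°).

PF = 0.9912 (lagging, φ = 7.6°)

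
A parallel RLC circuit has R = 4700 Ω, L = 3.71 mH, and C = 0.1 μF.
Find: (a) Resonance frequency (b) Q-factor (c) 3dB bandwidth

Step 1 — Resonance: ω₀ = 1/√(LC) = 1/√(0.00371·1e-07) = 5.192e+04 rad/s.
Step 2 — f₀ = ω₀/(2π) = 8263 Hz.
Step 3 — Parallel Q: Q = R/(ω₀L) = 4700/(5.192e+04·0.00371) = 24.4.
Step 4 — Bandwidth: Δω = ω₀/Q = 2128 rad/s; BW = Δω/(2π) = 338.6 Hz.

(a) f₀ = 8263 Hz  (b) Q = 24.4  (c) BW = 338.6 Hz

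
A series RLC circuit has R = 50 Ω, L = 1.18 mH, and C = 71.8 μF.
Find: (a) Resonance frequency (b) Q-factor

Step 1 — Resonance condition Im(Z)=0 gives ω₀ = 1/√(LC).
Step 2 — ω₀ = 1/√(0.00118·7.18e-05) = 3436 rad/s.
Step 3 — f₀ = ω₀/(2π) = 546.8 Hz.
Step 4 — Series Q: Q = ω₀L/R = 3436·0.00118/50 = 0.08108.

(a) f₀ = 546.8 Hz  (b) Q = 0.08108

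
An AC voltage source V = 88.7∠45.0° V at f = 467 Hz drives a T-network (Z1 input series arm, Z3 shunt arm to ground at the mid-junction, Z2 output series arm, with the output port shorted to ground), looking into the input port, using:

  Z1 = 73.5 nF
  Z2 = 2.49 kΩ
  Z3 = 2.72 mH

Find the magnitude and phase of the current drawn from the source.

Step 1 — Angular frequency: ω = 2π·f = 2π·467 = 2934 rad/s.
Step 2 — Component impedances:
  Z1: Z = 1/(jωC) = -j/(ω·C) = 0 - j4637 Ω
  Z2: Z = R = 2490 Ω
  Z3: Z = jωL = j·2934·0.00272 = 0 + j7.981 Ω
Step 3 — With the output port shorted to ground, the output series arm Z2 runs from the junction to ground; the shunt arm Z3 also runs from the junction to ground. They appear in parallel: Z3 || Z2 = 0.02558 + j7.981 Ω.
Step 4 — Series with input arm Z1: Z_in = Z1 + (Z3 || Z2) = 0.02558 - j4629 Ω = 4629∠-90.0° Ω.
Step 5 — Source phasor: V = 88.7∠45.0° V = 62.72 + j62.72 V.
Step 6 — Ohm's law: I = V / Z_total = (62.72 + j62.72) / (0.02558 - j4629) = -0.01355 + j0.01355 A.
Step 7 — Convert to polar: |I| = 0.01916 A, ∠I = 135.0°.

I = 0.01916∠135.0° A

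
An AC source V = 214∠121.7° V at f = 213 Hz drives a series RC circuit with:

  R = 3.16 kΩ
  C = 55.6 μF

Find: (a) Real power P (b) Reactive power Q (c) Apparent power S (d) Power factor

Step 1 — Angular frequency: ω = 2π·f = 2π·213 = 1338 rad/s.
Step 2 — Component impedances:
  R: Z = R = 3160 Ω
  C: Z = 1/(jωC) = -j/(ω·C) = 0 - j13.44 Ω
Step 3 — Series combination: Z_total = R + C = 3160 - j13.44 Ω = 3160∠-0.2° Ω.
Step 4 — Source phasor: V = 214∠121.7° V = -112.5 + j182.1 V.
Step 5 — Current: I = V / Z = -0.03583 + j0.05747 A = 0.06772∠121.9° A.
Step 6 — Complex power: S = V·I* = 14.49 - j0.06163 VA.
Step 7 — Real power: P = Re(S) = 14.49 W.
Step 8 — Reactive power: Q = Im(S) = -0.06163 VAR.
Step 9 — Apparent power: |S| = 14.49 VA.
Step 10 — Power factor: PF = P/|S| = 1 (leading).

(a) P = 14.49 W  (b) Q = -0.06163 VAR  (c) S = 14.49 VA  (d) PF = 1 (leading)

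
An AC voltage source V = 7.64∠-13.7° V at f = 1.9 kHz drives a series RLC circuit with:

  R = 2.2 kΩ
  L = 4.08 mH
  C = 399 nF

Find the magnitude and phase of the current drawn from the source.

Step 1 — Angular frequency: ω = 2π·f = 2π·1900 = 1.194e+04 rad/s.
Step 2 — Component impedances:
  R: Z = R = 2200 Ω
  L: Z = jωL = j·1.194e+04·0.00408 = 0 + j48.71 Ω
  C: Z = 1/(jωC) = -j/(ω·C) = 0 - j209.9 Ω
Step 3 — Series combination: Z_total = R + L + C = 2200 - j161.2 Ω = 2206∠-4.2° Ω.
Step 4 — Source phasor: V = 7.64∠-13.7° V = 7.423 - j1.809 V.
Step 5 — Ohm's law: I = V / Z_total = (7.423 - j1.809) / (2200 - j161.2) = 0.003416 - j0.0005721 A.
Step 6 — Convert to polar: |I| = 0.003463 A, ∠I = -9.5°.

I = 0.003463∠-9.5° A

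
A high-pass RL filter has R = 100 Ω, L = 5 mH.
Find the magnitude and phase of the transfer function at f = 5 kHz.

Step 1 — Angular frequency: ω = 2π·5000 = 3.142e+04 rad/s.
Step 2 — Transfer function: H(jω) = jωL/(R + jωL).
Step 3 — Numerator jωL = j·157.1; denominator R + jωL = 100 + j157.1.
Step 4 — H = 0.7116 + j0.453.
Step 5 — Magnitude: |H| = 0.8436 (-1.5 dB); phase: φ = 32.5°.

|H| = 0.8436 (-1.5 dB), φ = 32.5°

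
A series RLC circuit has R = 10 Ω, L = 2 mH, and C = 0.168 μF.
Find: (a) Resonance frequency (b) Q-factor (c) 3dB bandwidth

Step 1 — Resonance condition Im(Z)=0 gives ω₀ = 1/√(LC).
Step 2 — ω₀ = 1/√(0.002·1.68e-07) = 5.455e+04 rad/s.
Step 3 — f₀ = ω₀/(2π) = 8683 Hz.
Step 4 — Series Q: Q = ω₀L/R = 5.455e+04·0.002/10 = 10.91.
Step 5 — 3dB bandwidth: Δω = ω₀/Q = 5000 rad/s; BW = Δω/(2π) = 795.8 Hz.

(a) f₀ = 8683 Hz  (b) Q = 10.91  (c) BW = 795.8 Hz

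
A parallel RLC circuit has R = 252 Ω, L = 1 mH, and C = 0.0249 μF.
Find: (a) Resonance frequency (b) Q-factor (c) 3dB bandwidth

Step 1 — Resonance: ω₀ = 1/√(LC) = 1/√(0.001·2.49e-08) = 2.004e+05 rad/s.
Step 2 — f₀ = ω₀/(2π) = 3.189e+04 Hz.
Step 3 — Parallel Q: Q = R/(ω₀L) = 252/(2.004e+05·0.001) = 1.257.
Step 4 — Bandwidth: Δω = ω₀/Q = 1.594e+05 rad/s; BW = Δω/(2π) = 2.536e+04 Hz.

(a) f₀ = 3.189e+04 Hz  (b) Q = 1.257  (c) BW = 2.536e+04 Hz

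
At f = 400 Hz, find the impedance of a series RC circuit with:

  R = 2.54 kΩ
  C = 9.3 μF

Step 1 — Angular frequency: ω = 2π·f = 2π·400 = 2513 rad/s.
Step 2 — Component impedances:
  R: Z = R = 2540 Ω
  C: Z = 1/(jωC) = -j/(ω·C) = 0 - j42.78 Ω
Step 3 — Series combination: Z_total = R + C = 2540 - j42.78 Ω = 2540∠-1.0° Ω.

Z = 2540 - j42.78 Ω = 2540∠-1.0° Ω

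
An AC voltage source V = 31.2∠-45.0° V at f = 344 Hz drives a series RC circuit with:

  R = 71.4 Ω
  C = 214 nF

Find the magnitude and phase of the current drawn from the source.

Step 1 — Angular frequency: ω = 2π·f = 2π·344 = 2161 rad/s.
Step 2 — Component impedances:
  R: Z = R = 71.4 Ω
  C: Z = 1/(jωC) = -j/(ω·C) = 0 - j2162 Ω
Step 3 — Series combination: Z_total = R + C = 71.4 - j2162 Ω = 2163∠-88.1° Ω.
Step 4 — Source phasor: V = 31.2∠-45.0° V = 22.06 - j22.06 V.
Step 5 — Ohm's law: I = V / Z_total = (22.06 - j22.06) / (71.4 - j2162) = 0.01053 + j0.009857 A.
Step 6 — Convert to polar: |I| = 0.01442 A, ∠I = 43.1°.

I = 0.01442∠43.1° A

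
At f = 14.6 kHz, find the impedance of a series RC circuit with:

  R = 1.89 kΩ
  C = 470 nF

Step 1 — Angular frequency: ω = 2π·f = 2π·1.46e+04 = 9.173e+04 rad/s.
Step 2 — Component impedances:
  R: Z = R = 1890 Ω
  C: Z = 1/(jωC) = -j/(ω·C) = 0 - j23.19 Ω
Step 3 — Series combination: Z_total = R + C = 1890 - j23.19 Ω = 1890∠-0.7° Ω.

Z = 1890 - j23.19 Ω = 1890∠-0.7° Ω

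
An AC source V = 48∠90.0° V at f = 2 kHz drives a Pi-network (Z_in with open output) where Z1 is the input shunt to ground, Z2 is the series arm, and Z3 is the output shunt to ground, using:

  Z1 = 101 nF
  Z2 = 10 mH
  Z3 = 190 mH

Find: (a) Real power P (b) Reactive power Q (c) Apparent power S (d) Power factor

Step 1 — Angular frequency: ω = 2π·f = 2π·2000 = 1.257e+04 rad/s.
Step 2 — Component impedances:
  Z1: Z = 1/(jωC) = -j/(ω·C) = 0 - j787.9 Ω
  Z2: Z = jωL = j·1.257e+04·0.01 = 0 + j125.7 Ω
  Z3: Z = jωL = j·1.257e+04·0.19 = 0 + j2388 Ω
Step 3 — With open output, the series arm Z2 and the output shunt Z3 appear in series to ground: Z2 + Z3 = 0 + j2513 Ω.
Step 4 — Parallel with input shunt Z1: Z_in = Z1 || (Z2 + Z3) = 0 - j1148 Ω = 1148∠-90.0° Ω.
Step 5 — Source phasor: V = 48∠90.0° V = 0 + j48 V.
Step 6 — Current: I = V / Z = -0.04182 A = 0.04182∠180.0° A.
Step 7 — Complex power: S = V·I* = 0 - j2.008 VA.
Step 8 — Real power: P = Re(S) = 0 W.
Step 9 — Reactive power: Q = Im(S) = -2.008 VAR.
Step 10 — Apparent power: |S| = 2.008 VA.
Step 11 — Power factor: PF = P/|S| = 0 (leading).

(a) P = 0 W  (b) Q = -2.008 VAR  (c) S = 2.008 VA  (d) PF = 0 (leading)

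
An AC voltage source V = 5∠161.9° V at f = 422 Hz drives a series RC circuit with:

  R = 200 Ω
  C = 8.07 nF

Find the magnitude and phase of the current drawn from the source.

Step 1 — Angular frequency: ω = 2π·f = 2π·422 = 2652 rad/s.
Step 2 — Component impedances:
  R: Z = R = 200 Ω
  C: Z = 1/(jωC) = -j/(ω·C) = 0 - j4.673e+04 Ω
Step 3 — Series combination: Z_total = R + C = 200 - j4.673e+04 Ω = 4.673e+04∠-89.8° Ω.
Step 4 — Source phasor: V = 5∠161.9° V = -4.753 + j1.553 V.
Step 5 — Ohm's law: I = V / Z_total = (-4.753 + j1.553) / (200 - j4.673e+04) = -3.367e-05 - j0.0001015 A.
Step 6 — Convert to polar: |I| = 0.000107 A, ∠I = -108.3°.

I = 0.000107∠-108.3° A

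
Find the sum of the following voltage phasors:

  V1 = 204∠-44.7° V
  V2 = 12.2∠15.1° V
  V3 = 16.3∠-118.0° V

Step 1 — Convert each phasor to rectangular form:
  V1 = 204·(cos(-44.7°) + j·sin(-44.7°)) = 145 - j143.5 V
  V2 = 12.2·(cos(15.1°) + j·sin(15.1°)) = 11.78 + j3.178 V
  V3 = 16.3·(cos(-118.0°) + j·sin(-118.0°)) = -7.652 - j14.39 V
Step 2 — Sum components: V_total = 149.1 - j154.7 V.
Step 3 — Convert to polar: |V_total| = 214.9 V, ∠V_total = -46.1°.

V_total = 214.9∠-46.1° V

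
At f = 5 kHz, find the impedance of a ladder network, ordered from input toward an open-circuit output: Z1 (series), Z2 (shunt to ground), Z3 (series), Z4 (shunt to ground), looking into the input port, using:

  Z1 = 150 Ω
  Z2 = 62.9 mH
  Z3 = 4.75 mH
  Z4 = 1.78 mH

Step 1 — Angular frequency: ω = 2π·f = 2π·5000 = 3.142e+04 rad/s.
Step 2 — Component impedances:
  Z1: Z = R = 150 Ω
  Z2: Z = jωL = j·3.142e+04·0.0629 = 0 + j1976 Ω
  Z3: Z = jωL = j·3.142e+04·0.00475 = 0 + j149.2 Ω
  Z4: Z = jωL = j·3.142e+04·0.00178 = 0 + j55.92 Ω
Step 3 — Ladder network (open output): work backward from the far end, alternating series and parallel combinations. Z_in = 150 + j185.9 Ω = 238.8∠51.1° Ω.

Z = 150 + j185.9 Ω = 238.8∠51.1° Ω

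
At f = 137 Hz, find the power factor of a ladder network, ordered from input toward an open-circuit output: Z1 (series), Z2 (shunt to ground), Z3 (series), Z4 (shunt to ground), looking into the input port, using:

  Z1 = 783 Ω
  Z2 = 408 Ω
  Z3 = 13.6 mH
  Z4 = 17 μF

Step 1 — Angular frequency: ω = 2π·f = 2π·137 = 860.8 rad/s.
Step 2 — Component impedances:
  Z1: Z = R = 783 Ω
  Z2: Z = R = 408 Ω
  Z3: Z = jωL = j·860.8·0.0136 = 0 + j11.71 Ω
  Z4: Z = 1/(jωC) = -j/(ω·C) = 0 - j68.34 Ω
Step 3 — Ladder network (open output): work backward from the far end, alternating series and parallel combinations. Z_in = 790.7 - j55.56 Ω = 792.7∠-4.0° Ω.
Step 4 — Power factor: PF = cos(φ) = Re(Z)/|Z| = 790.7/792.7 = 0.9975.
Step 5 — Type: Im(Z) = -55.56 ⇒ leading (phase φ = -4.0°).

PF = 0.9975 (leading, φ = -4.0°)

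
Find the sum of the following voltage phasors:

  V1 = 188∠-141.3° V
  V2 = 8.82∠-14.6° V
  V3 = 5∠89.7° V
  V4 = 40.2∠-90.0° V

Step 1 — Convert each phasor to rectangular form:
  V1 = 188·(cos(-141.3°) + j·sin(-141.3°)) = -146.7 - j117.5 V
  V2 = 8.82·(cos(-14.6°) + j·sin(-14.6°)) = 8.535 - j2.223 V
  V3 = 5·(cos(89.7°) + j·sin(89.7°)) = 0.02618 + j5 V
  V4 = 40.2·(cos(-90.0°) + j·sin(-90.0°)) = 0 - j40.2 V
Step 2 — Sum components: V_total = -138.2 - j155 V.
Step 3 — Convert to polar: |V_total| = 207.6 V, ∠V_total = -131.7°.

V_total = 207.6∠-131.7° V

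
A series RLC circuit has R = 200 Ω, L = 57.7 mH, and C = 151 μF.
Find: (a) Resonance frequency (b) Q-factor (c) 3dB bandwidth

Step 1 — Resonance condition Im(Z)=0 gives ω₀ = 1/√(LC).
Step 2 — ω₀ = 1/√(0.0577·0.000151) = 338.8 rad/s.
Step 3 — f₀ = ω₀/(2π) = 53.92 Hz.
Step 4 — Series Q: Q = ω₀L/R = 338.8·0.0577/200 = 0.09774.
Step 5 — 3dB bandwidth: Δω = ω₀/Q = 3466 rad/s; BW = Δω/(2π) = 551.7 Hz.

(a) f₀ = 53.92 Hz  (b) Q = 0.09774  (c) BW = 551.7 Hz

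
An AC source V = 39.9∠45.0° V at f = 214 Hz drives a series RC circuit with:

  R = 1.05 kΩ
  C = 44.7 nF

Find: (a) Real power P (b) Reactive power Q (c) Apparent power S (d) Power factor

Step 1 — Angular frequency: ω = 2π·f = 2π·214 = 1345 rad/s.
Step 2 — Component impedances:
  R: Z = R = 1050 Ω
  C: Z = 1/(jωC) = -j/(ω·C) = 0 - j1.664e+04 Ω
Step 3 — Series combination: Z_total = R + C = 1050 - j1.664e+04 Ω = 1.667e+04∠-86.4° Ω.
Step 4 — Source phasor: V = 39.9∠45.0° V = 28.21 + j28.21 V.
Step 5 — Current: I = V / Z = -0.001582 + j0.001796 A = 0.002393∠131.4° A.
Step 6 — Complex power: S = V·I* = 0.006015 - j0.09531 VA.
Step 7 — Real power: P = Re(S) = 0.006015 W.
Step 8 — Reactive power: Q = Im(S) = -0.09531 VAR.
Step 9 — Apparent power: |S| = 0.0955 VA.
Step 10 — Power factor: PF = P/|S| = 0.06298 (leading).

(a) P = 0.006015 W  (b) Q = -0.09531 VAR  (c) S = 0.0955 VA  (d) PF = 0.06298 (leading)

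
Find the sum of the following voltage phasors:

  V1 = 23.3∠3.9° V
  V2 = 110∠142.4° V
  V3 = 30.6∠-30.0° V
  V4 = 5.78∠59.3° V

Step 1 — Convert each phasor to rectangular form:
  V1 = 23.3·(cos(3.9°) + j·sin(3.9°)) = 23.25 + j1.585 V
  V2 = 110·(cos(142.4°) + j·sin(142.4°)) = -87.15 + j67.12 V
  V3 = 30.6·(cos(-30.0°) + j·sin(-30.0°)) = 26.5 - j15.3 V
  V4 = 5.78·(cos(59.3°) + j·sin(59.3°)) = 2.951 + j4.97 V
Step 2 — Sum components: V_total = -34.45 + j58.37 V.
Step 3 — Convert to polar: |V_total| = 67.78 V, ∠V_total = 120.6°.

V_total = 67.78∠120.6° V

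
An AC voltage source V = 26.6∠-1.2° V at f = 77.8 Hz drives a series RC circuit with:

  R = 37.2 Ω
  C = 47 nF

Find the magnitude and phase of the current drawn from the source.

Step 1 — Angular frequency: ω = 2π·f = 2π·77.8 = 488.8 rad/s.
Step 2 — Component impedances:
  R: Z = R = 37.2 Ω
  C: Z = 1/(jωC) = -j/(ω·C) = 0 - j4.353e+04 Ω
Step 3 — Series combination: Z_total = R + C = 37.2 - j4.353e+04 Ω = 4.353e+04∠-90.0° Ω.
Step 4 — Source phasor: V = 26.6∠-1.2° V = 26.59 - j0.5571 V.
Step 5 — Ohm's law: I = V / Z_total = (26.59 - j0.5571) / (37.2 - j4.353e+04) = 1.332e-05 + j0.000611 A.
Step 6 — Convert to polar: |I| = 0.0006111 A, ∠I = 88.8°.

I = 0.0006111∠88.8° A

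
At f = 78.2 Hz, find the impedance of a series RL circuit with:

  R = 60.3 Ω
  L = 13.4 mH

Step 1 — Angular frequency: ω = 2π·f = 2π·78.2 = 491.3 rad/s.
Step 2 — Component impedances:
  R: Z = R = 60.3 Ω
  L: Z = jωL = j·491.3·0.0134 = 0 + j6.584 Ω
Step 3 — Series combination: Z_total = R + L = 60.3 + j6.584 Ω = 60.66∠6.2° Ω.

Z = 60.3 + j6.584 Ω = 60.66∠6.2° Ω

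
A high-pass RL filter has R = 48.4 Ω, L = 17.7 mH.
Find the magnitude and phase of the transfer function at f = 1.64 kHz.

Step 1 — Angular frequency: ω = 2π·1640 = 1.03e+04 rad/s.
Step 2 — Transfer function: H(jω) = jωL/(R + jωL).
Step 3 — Numerator jωL = j·182.4; denominator R + jωL = 48.4 + j182.4.
Step 4 — H = 0.9342 + j0.2479.
Step 5 — Magnitude: |H| = 0.9665 (-0.3 dB); phase: φ = 14.9°.

|H| = 0.9665 (-0.3 dB), φ = 14.9°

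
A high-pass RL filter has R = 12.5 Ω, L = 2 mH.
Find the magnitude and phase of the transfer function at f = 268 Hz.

Step 1 — Angular frequency: ω = 2π·268 = 1684 rad/s.
Step 2 — Transfer function: H(jω) = jωL/(R + jωL).
Step 3 — Numerator jωL = j·3.368; denominator R + jωL = 12.5 + j3.368.
Step 4 — H = 0.06768 + j0.2512.
Step 5 — Magnitude: |H| = 0.2601 (-11.7 dB); phase: φ = 74.9°.

|H| = 0.2601 (-11.7 dB), φ = 74.9°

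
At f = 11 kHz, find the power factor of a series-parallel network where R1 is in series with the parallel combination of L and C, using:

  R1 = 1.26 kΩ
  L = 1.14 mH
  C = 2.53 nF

Step 1 — Angular frequency: ω = 2π·f = 2π·1.1e+04 = 6.912e+04 rad/s.
Step 2 — Component impedances:
  R1: Z = R = 1260 Ω
  L: Z = jωL = j·6.912e+04·0.00114 = 0 + j78.79 Ω
  C: Z = 1/(jωC) = -j/(ω·C) = 0 - j5719 Ω
Step 3 — Parallel branch: L || C = 1/(1/L + 1/C) = 0 + j79.89 Ω.
Step 4 — Series with R1: Z_total = R1 + (L || C) = 1260 + j79.89 Ω = 1263∠3.6° Ω.
Step 5 — Power factor: PF = cos(φ) = Re(Z)/|Z| = 1260/1262.5 = 0.998.
Step 6 — Type: Im(Z) = 79.89 ⇒ lagging (phase φ = 3.6°).

PF = 0.998 (lagging, φ = 3.6°)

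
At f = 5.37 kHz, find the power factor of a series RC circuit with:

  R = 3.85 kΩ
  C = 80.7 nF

Step 1 — Angular frequency: ω = 2π·f = 2π·5370 = 3.374e+04 rad/s.
Step 2 — Component impedances:
  R: Z = R = 3850 Ω
  C: Z = 1/(jωC) = -j/(ω·C) = 0 - j367.3 Ω
Step 3 — Series combination: Z_total = R + C = 3850 - j367.3 Ω = 3867∠-5.4° Ω.
Step 4 — Power factor: PF = cos(φ) = Re(Z)/|Z| = 3850/3867.5 = 0.9955.
Step 5 — Type: Im(Z) = -367.3 ⇒ leading (phase φ = -5.4°).

PF = 0.9955 (leading, φ = -5.4°)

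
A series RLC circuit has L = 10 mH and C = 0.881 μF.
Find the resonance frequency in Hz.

Step 1 — Resonance condition Im(Z)=0 gives ω₀ = 1/√(LC).
Step 2 — ω₀ = 1/√(0.01·8.81e-07) = 1.065e+04 rad/s.
Step 3 — f₀ = ω₀/(2π) = 1696 Hz.

f₀ = 1696 Hz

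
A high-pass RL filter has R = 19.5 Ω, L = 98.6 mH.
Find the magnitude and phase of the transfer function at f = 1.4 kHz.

Step 1 — Angular frequency: ω = 2π·1400 = 8796 rad/s.
Step 2 — Transfer function: H(jω) = jωL/(R + jωL).
Step 3 — Numerator jωL = j·867.3; denominator R + jωL = 19.5 + j867.3.
Step 4 — H = 0.9995 + j0.02247.
Step 5 — Magnitude: |H| = 0.9997 (-0.0 dB); phase: φ = 1.3°.

|H| = 0.9997 (-0.0 dB), φ = 1.3°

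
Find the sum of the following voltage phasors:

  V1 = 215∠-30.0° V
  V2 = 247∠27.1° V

Step 1 — Convert each phasor to rectangular form:
  V1 = 215·(cos(-30.0°) + j·sin(-30.0°)) = 186.2 - j107.5 V
  V2 = 247·(cos(27.1°) + j·sin(27.1°)) = 219.9 + j112.5 V
Step 2 — Sum components: V_total = 406.1 + j5.02 V.
Step 3 — Convert to polar: |V_total| = 406.1 V, ∠V_total = 0.7°.

V_total = 406.1∠0.7° V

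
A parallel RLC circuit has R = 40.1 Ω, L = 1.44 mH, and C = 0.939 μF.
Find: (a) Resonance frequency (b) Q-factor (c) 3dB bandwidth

Step 1 — Resonance: ω₀ = 1/√(LC) = 1/√(0.00144·9.39e-07) = 2.719e+04 rad/s.
Step 2 — f₀ = ω₀/(2π) = 4328 Hz.
Step 3 — Parallel Q: Q = R/(ω₀L) = 40.1/(2.719e+04·0.00144) = 1.024.
Step 4 — Bandwidth: Δω = ω₀/Q = 2.656e+04 rad/s; BW = Δω/(2π) = 4227 Hz.

(a) f₀ = 4328 Hz  (b) Q = 1.024  (c) BW = 4227 Hz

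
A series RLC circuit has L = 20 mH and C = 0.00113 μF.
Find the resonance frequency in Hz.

Step 1 — Resonance condition Im(Z)=0 gives ω₀ = 1/√(LC).
Step 2 — ω₀ = 1/√(0.02·1.13e-09) = 2.104e+05 rad/s.
Step 3 — f₀ = ω₀/(2π) = 3.348e+04 Hz.

f₀ = 3.348e+04 Hz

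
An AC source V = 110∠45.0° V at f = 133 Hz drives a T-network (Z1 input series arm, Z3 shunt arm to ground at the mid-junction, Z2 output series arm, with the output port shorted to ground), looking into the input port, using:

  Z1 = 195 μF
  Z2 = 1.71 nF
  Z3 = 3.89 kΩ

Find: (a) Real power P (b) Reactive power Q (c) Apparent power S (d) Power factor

Step 1 — Angular frequency: ω = 2π·f = 2π·133 = 835.7 rad/s.
Step 2 — Component impedances:
  Z1: Z = 1/(jωC) = -j/(ω·C) = 0 - j6.137 Ω
  Z2: Z = 1/(jωC) = -j/(ω·C) = 0 - j6.998e+05 Ω
  Z3: Z = R = 3890 Ω
Step 3 — With the output port shorted to ground, the output series arm Z2 runs from the junction to ground; the shunt arm Z3 also runs from the junction to ground. They appear in parallel: Z3 || Z2 = 3890 - j21.62 Ω.
Step 4 — Series with input arm Z1: Z_in = Z1 + (Z3 || Z2) = 3890 - j27.76 Ω = 3890∠-0.4° Ω.
Step 5 — Source phasor: V = 110∠45.0° V = 77.78 + j77.78 V.
Step 6 — Current: I = V / Z = 0.01985 + j0.02014 A = 0.02828∠45.4° A.
Step 7 — Complex power: S = V·I* = 3.11 - j0.0222 VA.
Step 8 — Real power: P = Re(S) = 3.11 W.
Step 9 — Reactive power: Q = Im(S) = -0.0222 VAR.
Step 10 — Apparent power: |S| = 3.111 VA.
Step 11 — Power factor: PF = P/|S| = 1 (leading).

(a) P = 3.11 W  (b) Q = -0.0222 VAR  (c) S = 3.111 VA  (d) PF = 1 (leading)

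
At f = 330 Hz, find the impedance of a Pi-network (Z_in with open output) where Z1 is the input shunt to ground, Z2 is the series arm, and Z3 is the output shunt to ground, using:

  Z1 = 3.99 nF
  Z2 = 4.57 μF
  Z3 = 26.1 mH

Step 1 — Angular frequency: ω = 2π·f = 2π·330 = 2073 rad/s.
Step 2 — Component impedances:
  Z1: Z = 1/(jωC) = -j/(ω·C) = 0 - j1.209e+05 Ω
  Z2: Z = 1/(jωC) = -j/(ω·C) = 0 - j105.5 Ω
  Z3: Z = jωL = j·2073·0.0261 = 0 + j54.12 Ω
Step 3 — With open output, the series arm Z2 and the output shunt Z3 appear in series to ground: Z2 + Z3 = 0 - j51.42 Ω.
Step 4 — Parallel with input shunt Z1: Z_in = Z1 || (Z2 + Z3) = 0 - j51.39 Ω = 51.39∠-90.0° Ω.

Z = 0 - j51.39 Ω = 51.39∠-90.0° Ω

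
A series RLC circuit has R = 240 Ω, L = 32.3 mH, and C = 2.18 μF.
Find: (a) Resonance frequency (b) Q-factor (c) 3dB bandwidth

Step 1 — Resonance: ω₀ = 1/√(LC) = 1/√(0.0323·2.18e-06) = 3769 rad/s.
Step 2 — f₀ = ω₀/(2π) = 599.8 Hz.
Step 3 — Series Q: Q = ω₀L/R = 3769·0.0323/240 = 0.5072.
Step 4 — Bandwidth: Δω = ω₀/Q = 7430 rad/s; BW = Δω/(2π) = 1183 Hz.

(a) f₀ = 599.8 Hz  (b) Q = 0.5072  (c) BW = 1183 Hz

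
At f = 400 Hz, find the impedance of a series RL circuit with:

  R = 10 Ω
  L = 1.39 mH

Step 1 — Angular frequency: ω = 2π·f = 2π·400 = 2513 rad/s.
Step 2 — Component impedances:
  R: Z = R = 10 Ω
  L: Z = jωL = j·2513·0.00139 = 0 + j3.493 Ω
Step 3 — Series combination: Z_total = R + L = 10 + j3.493 Ω = 10.59∠19.3° Ω.

Z = 10 + j3.493 Ω = 10.59∠19.3° Ω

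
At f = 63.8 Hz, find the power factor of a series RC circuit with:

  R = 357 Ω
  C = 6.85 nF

Step 1 — Angular frequency: ω = 2π·f = 2π·63.8 = 400.9 rad/s.
Step 2 — Component impedances:
  R: Z = R = 357 Ω
  C: Z = 1/(jωC) = -j/(ω·C) = 0 - j3.642e+05 Ω
Step 3 — Series combination: Z_total = R + C = 357 - j3.642e+05 Ω = 3.642e+05∠-89.9° Ω.
Step 4 — Power factor: PF = cos(φ) = Re(Z)/|Z| = 357/3.6417e+05 = 0.0009803.
Step 5 — Type: Im(Z) = -3.642e+05 ⇒ leading (phase φ = -89.9°).

PF = 0.0009803 (leading, φ = -89.9°)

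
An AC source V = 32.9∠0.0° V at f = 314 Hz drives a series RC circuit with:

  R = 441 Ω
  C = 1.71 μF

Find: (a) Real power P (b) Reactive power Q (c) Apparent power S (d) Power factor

Step 1 — Angular frequency: ω = 2π·f = 2π·314 = 1973 rad/s.
Step 2 — Component impedances:
  R: Z = R = 441 Ω
  C: Z = 1/(jωC) = -j/(ω·C) = 0 - j296.4 Ω
Step 3 — Series combination: Z_total = R + C = 441 - j296.4 Ω = 531.4∠-33.9° Ω.
Step 4 — Source phasor: V = 32.9∠0.0° V = 32.9 V.
Step 5 — Current: I = V / Z = 0.05139 + j0.03454 A = 0.06192∠33.9° A.
Step 6 — Complex power: S = V·I* = 1.691 - j1.136 VA.
Step 7 — Real power: P = Re(S) = 1.691 W.
Step 8 — Reactive power: Q = Im(S) = -1.136 VAR.
Step 9 — Apparent power: |S| = 2.037 VA.
Step 10 — Power factor: PF = P/|S| = 0.83 (leading).

(a) P = 1.691 W  (b) Q = -1.136 VAR  (c) S = 2.037 VA  (d) PF = 0.83 (leading)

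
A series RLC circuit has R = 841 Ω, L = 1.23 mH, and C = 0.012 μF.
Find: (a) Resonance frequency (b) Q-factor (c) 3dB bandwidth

Step 1 — Resonance condition Im(Z)=0 gives ω₀ = 1/√(LC).
Step 2 — ω₀ = 1/√(0.00123·1.2e-08) = 2.603e+05 rad/s.
Step 3 — f₀ = ω₀/(2π) = 4.143e+04 Hz.
Step 4 — Series Q: Q = ω₀L/R = 2.603e+05·0.00123/841 = 0.3807.
Step 5 — 3dB bandwidth: Δω = ω₀/Q = 6.837e+05 rad/s; BW = Δω/(2π) = 1.088e+05 Hz.

(a) f₀ = 4.143e+04 Hz  (b) Q = 0.3807  (c) BW = 1.088e+05 Hz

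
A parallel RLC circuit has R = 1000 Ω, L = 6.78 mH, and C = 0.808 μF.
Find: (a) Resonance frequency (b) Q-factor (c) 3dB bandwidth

Step 1 — Resonance: ω₀ = 1/√(LC) = 1/√(0.00678·8.08e-07) = 1.351e+04 rad/s.
Step 2 — f₀ = ω₀/(2π) = 2150 Hz.
Step 3 — Parallel Q: Q = R/(ω₀L) = 1000/(1.351e+04·0.00678) = 10.92.
Step 4 — Bandwidth: Δω = ω₀/Q = 1238 rad/s; BW = Δω/(2π) = 197 Hz.

(a) f₀ = 2150 Hz  (b) Q = 10.92  (c) BW = 197 Hz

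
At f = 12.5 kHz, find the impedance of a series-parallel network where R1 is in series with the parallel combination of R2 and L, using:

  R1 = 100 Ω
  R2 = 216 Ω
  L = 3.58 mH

Step 1 — Angular frequency: ω = 2π·f = 2π·1.25e+04 = 7.854e+04 rad/s.
Step 2 — Component impedances:
  R1: Z = R = 100 Ω
  R2: Z = R = 216 Ω
  L: Z = jωL = j·7.854e+04·0.00358 = 0 + j281.2 Ω
Step 3 — Parallel branch: R2 || L = 1/(1/R2 + 1/L) = 135.8 + j104.4 Ω.
Step 4 — Series with R1: Z_total = R1 + (R2 || L) = 235.8 + j104.4 Ω = 257.9∠23.9° Ω.

Z = 235.8 + j104.4 Ω = 257.9∠23.9° Ω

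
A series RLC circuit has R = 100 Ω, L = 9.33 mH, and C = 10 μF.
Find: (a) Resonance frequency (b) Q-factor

Step 1 — Resonance condition Im(Z)=0 gives ω₀ = 1/√(LC).
Step 2 — ω₀ = 1/√(0.00933·1e-05) = 3274 rad/s.
Step 3 — f₀ = ω₀/(2π) = 521 Hz.
Step 4 — Series Q: Q = ω₀L/R = 3274·0.00933/100 = 0.3055.

(a) f₀ = 521 Hz  (b) Q = 0.3055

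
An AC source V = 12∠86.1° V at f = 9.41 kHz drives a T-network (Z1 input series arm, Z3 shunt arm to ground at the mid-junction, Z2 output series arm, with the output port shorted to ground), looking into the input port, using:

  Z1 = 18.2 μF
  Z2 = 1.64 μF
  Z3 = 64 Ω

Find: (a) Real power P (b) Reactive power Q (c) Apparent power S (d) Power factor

Step 1 — Angular frequency: ω = 2π·f = 2π·9410 = 5.912e+04 rad/s.
Step 2 — Component impedances:
  Z1: Z = 1/(jωC) = -j/(ω·C) = 0 - j0.9293 Ω
  Z2: Z = 1/(jωC) = -j/(ω·C) = 0 - j10.31 Ω
  Z3: Z = R = 64 Ω
Step 3 — With the output port shorted to ground, the output series arm Z2 runs from the junction to ground; the shunt arm Z3 also runs from the junction to ground. They appear in parallel: Z3 || Z2 = 1.62 - j10.05 Ω.
Step 4 — Series with input arm Z1: Z_in = Z1 + (Z3 || Z2) = 1.62 - j10.98 Ω = 11.1∠-81.6° Ω.
Step 5 — Source phasor: V = 12∠86.1° V = 0.8162 + j11.97 V.
Step 6 — Current: I = V / Z = -1.056 + j0.2301 A = 1.081∠167.7° A.
Step 7 — Complex power: S = V·I* = 1.893 - j12.83 VA.
Step 8 — Real power: P = Re(S) = 1.893 W.
Step 9 — Reactive power: Q = Im(S) = -12.83 VAR.
Step 10 — Apparent power: |S| = 12.97 VA.
Step 11 — Power factor: PF = P/|S| = 0.1459 (leading).

(a) P = 1.893 W  (b) Q = -12.83 VAR  (c) S = 12.97 VA  (d) PF = 0.1459 (leading)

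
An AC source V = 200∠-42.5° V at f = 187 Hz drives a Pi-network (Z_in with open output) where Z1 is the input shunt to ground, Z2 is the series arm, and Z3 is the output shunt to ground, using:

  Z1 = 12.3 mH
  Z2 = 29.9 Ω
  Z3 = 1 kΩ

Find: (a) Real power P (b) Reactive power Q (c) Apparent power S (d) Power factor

Step 1 — Angular frequency: ω = 2π·f = 2π·187 = 1175 rad/s.
Step 2 — Component impedances:
  Z1: Z = jωL = j·1175·0.0123 = 0 + j14.45 Ω
  Z2: Z = R = 29.9 Ω
  Z3: Z = R = 1000 Ω
Step 3 — With open output, the series arm Z2 and the output shunt Z3 appear in series to ground: Z2 + Z3 = 1030 Ω.
Step 4 — Parallel with input shunt Z1: Z_in = Z1 || (Z2 + Z3) = 0.2028 + j14.45 Ω = 14.45∠89.2° Ω.
Step 5 — Source phasor: V = 200∠-42.5° V = 147.5 - j135.1 V.
Step 6 — Current: I = V / Z = -9.206 - j10.33 A = 13.84∠-131.7° A.
Step 7 — Complex power: S = V·I* = 38.84 + j2768 VA.
Step 8 — Real power: P = Re(S) = 38.84 W.
Step 9 — Reactive power: Q = Im(S) = 2768 VAR.
Step 10 — Apparent power: |S| = 2768 VA.
Step 11 — Power factor: PF = P/|S| = 0.01403 (lagging).

(a) P = 38.84 W  (b) Q = 2768 VAR  (c) S = 2768 VA  (d) PF = 0.01403 (lagging)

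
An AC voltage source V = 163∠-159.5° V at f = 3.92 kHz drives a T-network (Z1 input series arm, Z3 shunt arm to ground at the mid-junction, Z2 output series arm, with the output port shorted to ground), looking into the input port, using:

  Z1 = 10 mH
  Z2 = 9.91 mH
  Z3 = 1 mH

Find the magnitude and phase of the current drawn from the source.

Step 1 — Angular frequency: ω = 2π·f = 2π·3920 = 2.463e+04 rad/s.
Step 2 — Component impedances:
  Z1: Z = jωL = j·2.463e+04·0.01 = 0 + j246.3 Ω
  Z2: Z = jωL = j·2.463e+04·0.00991 = 0 + j244.1 Ω
  Z3: Z = jωL = j·2.463e+04·0.001 = 0 + j24.63 Ω
Step 3 — With the output port shorted to ground, the output series arm Z2 runs from the junction to ground; the shunt arm Z3 also runs from the junction to ground. They appear in parallel: Z3 || Z2 = 0 + j22.37 Ω.
Step 4 — Series with input arm Z1: Z_in = Z1 + (Z3 || Z2) = 0 + j268.7 Ω = 268.7∠90.0° Ω.
Step 5 — Source phasor: V = 163∠-159.5° V = -152.7 - j57.08 V.
Step 6 — Ohm's law: I = V / Z_total = (-152.7 - j57.08) / (0 + j268.7) = -0.2125 + j0.5683 A.
Step 7 — Convert to polar: |I| = 0.6067 A, ∠I = 110.5°.

I = 0.6067∠110.5° A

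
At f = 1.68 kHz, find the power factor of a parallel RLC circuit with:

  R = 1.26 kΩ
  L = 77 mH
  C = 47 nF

Step 1 — Angular frequency: ω = 2π·f = 2π·1680 = 1.056e+04 rad/s.
Step 2 — Component impedances:
  R: Z = R = 1260 Ω
  L: Z = jωL = j·1.056e+04·0.077 = 0 + j812.8 Ω
  C: Z = 1/(jωC) = -j/(ω·C) = 0 - j2016 Ω
Step 3 — Parallel combination: 1/Z_total = 1/R + 1/L + 1/C; Z_total = 678.9 + j628.1 Ω = 924.9∠42.8° Ω.
Step 4 — Power factor: PF = cos(φ) = Re(Z)/|Z| = 678.95/924.92 = 0.7341.
Step 5 — Type: Im(Z) = 628.1 ⇒ lagging (phase φ = 42.8°).

PF = 0.7341 (lagging, φ = 42.8°)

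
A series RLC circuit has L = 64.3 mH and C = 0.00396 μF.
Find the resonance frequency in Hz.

Step 1 — Resonance condition Im(Z)=0 gives ω₀ = 1/√(LC).
Step 2 — ω₀ = 1/√(0.0643·3.96e-09) = 6.267e+04 rad/s.
Step 3 — f₀ = ω₀/(2π) = 9974 Hz.

f₀ = 9974 Hz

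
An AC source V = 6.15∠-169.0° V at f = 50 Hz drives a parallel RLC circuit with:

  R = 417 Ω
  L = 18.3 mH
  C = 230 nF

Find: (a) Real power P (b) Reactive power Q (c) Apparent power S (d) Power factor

Step 1 — Angular frequency: ω = 2π·f = 2π·50 = 314.2 rad/s.
Step 2 — Component impedances:
  R: Z = R = 417 Ω
  L: Z = jωL = j·314.2·0.0183 = 0 + j5.749 Ω
  C: Z = 1/(jωC) = -j/(ω·C) = 0 - j1.384e+04 Ω
Step 3 — Parallel combination: 1/Z_total = 1/R + 1/L + 1/C; Z_total = 0.07931 + j5.75 Ω = 5.751∠89.2° Ω.
Step 4 — Source phasor: V = 6.15∠-169.0° V = -6.037 - j1.173 V.
Step 5 — Current: I = V / Z = -0.2185 + j1.047 A = 1.069∠101.8° A.
Step 6 — Complex power: S = V·I* = 0.0907 + j6.576 VA.
Step 7 — Real power: P = Re(S) = 0.0907 W.
Step 8 — Reactive power: Q = Im(S) = 6.576 VAR.
Step 9 — Apparent power: |S| = 6.577 VA.
Step 10 — Power factor: PF = P/|S| = 0.01379 (lagging).

(a) P = 0.0907 W  (b) Q = 6.576 VAR  (c) S = 6.577 VA  (d) PF = 0.01379 (lagging)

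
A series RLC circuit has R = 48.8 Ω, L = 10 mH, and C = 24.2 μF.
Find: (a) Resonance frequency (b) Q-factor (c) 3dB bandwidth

Step 1 — Resonance: ω₀ = 1/√(LC) = 1/√(0.01·2.42e-05) = 2033 rad/s.
Step 2 — f₀ = ω₀/(2π) = 323.5 Hz.
Step 3 — Series Q: Q = ω₀L/R = 2033·0.01/48.8 = 0.4166.
Step 4 — Bandwidth: Δω = ω₀/Q = 4880 rad/s; BW = Δω/(2π) = 776.7 Hz.

(a) f₀ = 323.5 Hz  (b) Q = 0.4166  (c) BW = 776.7 Hz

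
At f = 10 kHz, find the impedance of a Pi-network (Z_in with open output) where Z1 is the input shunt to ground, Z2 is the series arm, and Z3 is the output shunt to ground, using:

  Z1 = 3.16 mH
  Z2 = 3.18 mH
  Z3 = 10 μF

Step 1 — Angular frequency: ω = 2π·f = 2π·1e+04 = 6.283e+04 rad/s.
Step 2 — Component impedances:
  Z1: Z = jωL = j·6.283e+04·0.00316 = 0 + j198.5 Ω
  Z2: Z = jωL = j·6.283e+04·0.00318 = 0 + j199.8 Ω
  Z3: Z = 1/(jωC) = -j/(ω·C) = 0 - j1.592 Ω
Step 3 — With open output, the series arm Z2 and the output shunt Z3 appear in series to ground: Z2 + Z3 = 0 + j198.2 Ω.
Step 4 — Parallel with input shunt Z1: Z_in = Z1 || (Z2 + Z3) = 0 + j99.19 Ω = 99.19∠90.0° Ω.

Z = 0 + j99.19 Ω = 99.19∠90.0° Ω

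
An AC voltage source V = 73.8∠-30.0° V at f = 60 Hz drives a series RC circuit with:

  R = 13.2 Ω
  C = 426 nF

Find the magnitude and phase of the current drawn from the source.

Step 1 — Angular frequency: ω = 2π·f = 2π·60 = 377 rad/s.
Step 2 — Component impedances:
  R: Z = R = 13.2 Ω
  C: Z = 1/(jωC) = -j/(ω·C) = 0 - j6227 Ω
Step 3 — Series combination: Z_total = R + C = 13.2 - j6227 Ω = 6227∠-89.9° Ω.
Step 4 — Source phasor: V = 73.8∠-30.0° V = 63.91 - j36.9 V.
Step 5 — Ohm's law: I = V / Z_total = (63.91 - j36.9) / (13.2 - j6227) = 0.005948 + j0.01025 A.
Step 6 — Convert to polar: |I| = 0.01185 A, ∠I = 59.9°.

I = 0.01185∠59.9° A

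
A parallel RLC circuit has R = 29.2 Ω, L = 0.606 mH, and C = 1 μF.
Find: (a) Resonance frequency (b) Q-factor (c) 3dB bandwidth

Step 1 — Resonance: ω₀ = 1/√(LC) = 1/√(0.000606·1e-06) = 4.062e+04 rad/s.
Step 2 — f₀ = ω₀/(2π) = 6465 Hz.
Step 3 — Parallel Q: Q = R/(ω₀L) = 29.2/(4.062e+04·0.000606) = 1.186.
Step 4 — Bandwidth: Δω = ω₀/Q = 3.425e+04 rad/s; BW = Δω/(2π) = 5451 Hz.

(a) f₀ = 6465 Hz  (b) Q = 1.186  (c) BW = 5451 Hz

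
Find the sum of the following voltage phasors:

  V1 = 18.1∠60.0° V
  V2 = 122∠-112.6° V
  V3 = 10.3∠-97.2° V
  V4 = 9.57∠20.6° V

Step 1 — Convert each phasor to rectangular form:
  V1 = 18.1·(cos(60.0°) + j·sin(60.0°)) = 9.05 + j15.68 V
  V2 = 122·(cos(-112.6°) + j·sin(-112.6°)) = -46.88 - j112.6 V
  V3 = 10.3·(cos(-97.2°) + j·sin(-97.2°)) = -1.291 - j10.22 V
  V4 = 9.57·(cos(20.6°) + j·sin(20.6°)) = 8.958 + j3.367 V
Step 2 — Sum components: V_total = -30.17 - j103.8 V.
Step 3 — Convert to polar: |V_total| = 108.1 V, ∠V_total = -106.2°.

V_total = 108.1∠-106.2° V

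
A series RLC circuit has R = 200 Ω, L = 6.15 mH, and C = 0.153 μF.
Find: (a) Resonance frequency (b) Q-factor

Step 1 — Resonance condition Im(Z)=0 gives ω₀ = 1/√(LC).
Step 2 — ω₀ = 1/√(0.00615·1.53e-07) = 3.26e+04 rad/s.
Step 3 — f₀ = ω₀/(2π) = 5188 Hz.
Step 4 — Series Q: Q = ω₀L/R = 3.26e+04·0.00615/200 = 1.002.

(a) f₀ = 5188 Hz  (b) Q = 1.002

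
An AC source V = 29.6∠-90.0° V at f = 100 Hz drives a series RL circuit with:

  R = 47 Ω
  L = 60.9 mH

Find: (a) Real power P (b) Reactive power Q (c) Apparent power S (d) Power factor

Step 1 — Angular frequency: ω = 2π·f = 2π·100 = 628.3 rad/s.
Step 2 — Component impedances:
  R: Z = R = 47 Ω
  L: Z = jωL = j·628.3·0.0609 = 0 + j38.26 Ω
Step 3 — Series combination: Z_total = R + L = 47 + j38.26 Ω = 60.61∠39.2° Ω.
Step 4 — Source phasor: V = 29.6∠-90.0° V = 0 - j29.6 V.
Step 5 — Current: I = V / Z = -0.3084 - j0.3787 A = 0.4884∠-129.2° A.
Step 6 — Complex power: S = V·I* = 11.21 + j9.127 VA.
Step 7 — Real power: P = Re(S) = 11.21 W.
Step 8 — Reactive power: Q = Im(S) = 9.127 VAR.
Step 9 — Apparent power: |S| = 14.46 VA.
Step 10 — Power factor: PF = P/|S| = 0.7755 (lagging).

(a) P = 11.21 W  (b) Q = 9.127 VAR  (c) S = 14.46 VA  (d) PF = 0.7755 (lagging)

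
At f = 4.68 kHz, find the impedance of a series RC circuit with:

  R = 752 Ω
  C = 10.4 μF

Step 1 — Angular frequency: ω = 2π·f = 2π·4680 = 2.941e+04 rad/s.
Step 2 — Component impedances:
  R: Z = R = 752 Ω
  C: Z = 1/(jωC) = -j/(ω·C) = 0 - j3.27 Ω
Step 3 — Series combination: Z_total = R + C = 752 - j3.27 Ω = 752∠-0.2° Ω.

Z = 752 - j3.27 Ω = 752∠-0.2° Ω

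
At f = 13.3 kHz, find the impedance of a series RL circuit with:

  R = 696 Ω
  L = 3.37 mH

Step 1 — Angular frequency: ω = 2π·f = 2π·1.33e+04 = 8.357e+04 rad/s.
Step 2 — Component impedances:
  R: Z = R = 696 Ω
  L: Z = jωL = j·8.357e+04·0.00337 = 0 + j281.6 Ω
Step 3 — Series combination: Z_total = R + L = 696 + j281.6 Ω = 750.8∠22.0° Ω.

Z = 696 + j281.6 Ω = 750.8∠22.0° Ω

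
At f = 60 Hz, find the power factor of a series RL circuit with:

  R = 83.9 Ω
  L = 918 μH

Step 1 — Angular frequency: ω = 2π·f = 2π·60 = 377 rad/s.
Step 2 — Component impedances:
  R: Z = R = 83.9 Ω
  L: Z = jωL = j·377·0.000918 = 0 + j0.3461 Ω
Step 3 — Series combination: Z_total = R + L = 83.9 + j0.3461 Ω = 83.9∠0.2° Ω.
Step 4 — Power factor: PF = cos(φ) = Re(Z)/|Z| = 83.9/83.9 = 1.
Step 5 — Type: Im(Z) = 0.3461 ⇒ lagging (phase φ = 0.2°).

PF = 1 (lagging, φ = 0.2°)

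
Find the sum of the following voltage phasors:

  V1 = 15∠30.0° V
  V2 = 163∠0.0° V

Step 1 — Convert each phasor to rectangular form:
  V1 = 15·(cos(30.0°) + j·sin(30.0°)) = 12.99 + j7.5 V
  V2 = 163·(cos(0.0°) + j·sin(0.0°)) = 163 V
Step 2 — Sum components: V_total = 176 + j7.5 V.
Step 3 — Convert to polar: |V_total| = 176.2 V, ∠V_total = 2.4°.

V_total = 176.2∠2.4° V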